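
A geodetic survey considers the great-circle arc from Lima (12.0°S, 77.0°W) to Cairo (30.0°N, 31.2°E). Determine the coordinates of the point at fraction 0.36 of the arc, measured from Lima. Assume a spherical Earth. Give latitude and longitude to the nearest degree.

≈ 8°N, 42°W

Write both endpoints as unit vectors p₁, p₂ with components (cos φ cos λ, cos φ sin λ, sin φ).
The central angle between the endpoints is δ = arccos(p₁·p₂) ≈ 1.948 rad (111.6°).
Interpolate at f = 0.36 with slerp weights a = sin((1−f)δ)/sin δ ≈ 1.020, b = sin(fδ)/sin δ ≈ 0.694.
p = a·p₁ + b·p₂ ≈ (0.739, -0.661, 0.135); φ = arcsin(p_z) ≈ 7.76°, λ = atan2(p_y, p_x) ≈ -41.81°.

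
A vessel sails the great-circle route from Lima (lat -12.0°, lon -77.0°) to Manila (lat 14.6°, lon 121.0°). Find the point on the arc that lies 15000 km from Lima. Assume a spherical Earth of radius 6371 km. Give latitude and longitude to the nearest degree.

Convert each endpoint to a unit vector on the sphere (x = cos φ cos λ, y = cos φ sin λ, z = sin φ).
The central angle between the endpoints is δ = arccos(p₁·p₂) ≈ 2.833 rad (162.3°). The total great-circle distance is δ·R ≈ 2.833 × 6371 ≈ 18047 km, so the target fraction is f = 15000/18047 ≈ 0.831.
Interpolate at f ≈ 0.831 with slerp weights a = sin((1−f)δ)/sin δ ≈ 1.513, b = sin(fδ)/sin δ ≈ 2.329.
p = a·p₁ + b·p₂ ≈ (-0.828, 0.490, 0.273); φ = arcsin(p_z) ≈ 15.82°, λ = atan2(p_y, p_x) ≈ 149.39°.

≈ lat 16°, lon 149°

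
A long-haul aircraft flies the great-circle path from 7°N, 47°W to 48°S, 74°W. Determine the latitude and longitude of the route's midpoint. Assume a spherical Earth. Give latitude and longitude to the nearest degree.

≈ 21°S, 58°W

From cos δ = sin φ₁ sin φ₂ + cos φ₁ cos φ₂ cos Δλ, the central angle is δ ≈ 1.046 rad (59.9°).
Interpolate at f = 1/2 with slerp weights a = sin((1−f)δ)/sin δ ≈ 0.577, b = sin(fδ)/sin δ ≈ 0.577.
p = a·p₁ + b·p₂ ≈ (0.497, -0.790, -0.359); φ = arcsin(p_z) ≈ -21.01°, λ = atan2(p_y, p_x) ≈ -57.82°.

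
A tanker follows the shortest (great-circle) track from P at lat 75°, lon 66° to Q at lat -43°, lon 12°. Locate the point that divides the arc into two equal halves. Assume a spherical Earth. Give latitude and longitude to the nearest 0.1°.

From cos δ = sin φ₁ sin φ₂ + cos φ₁ cos φ₂ cos Δλ, the central angle is δ ≈ 2.150 rad (123.2°).
Interpolate at f = 1/2 with slerp weights a = sin((1−f)δ)/sin δ ≈ 1.051, b = sin(fδ)/sin δ ≈ 1.051.
p = a·p₁ + b·p₂ ≈ (0.863, 0.408, 0.298); φ = arcsin(p_z) ≈ 17.36°, λ = atan2(p_y, p_x) ≈ 25.33°.

≈ lat 17.4°, lon 25.3°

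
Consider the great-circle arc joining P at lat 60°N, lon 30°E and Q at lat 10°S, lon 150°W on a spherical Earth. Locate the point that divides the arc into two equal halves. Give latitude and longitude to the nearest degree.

≈ lat 55°N, lon 150°W

The haversine formula gives a central angle δ ≈ 2.269 rad (130.0°) between the endpoints.
Interpolate at f = 1/2 with slerp weights a = sin((1−f)δ)/sin δ ≈ 1.183, b = sin(fδ)/sin δ ≈ 1.183.
p = a·p₁ + b·p₂ ≈ (-0.497, -0.287, 0.819); φ = arcsin(p_z) ≈ 55.00°, λ = atan2(p_y, p_x) ≈ -150.00°.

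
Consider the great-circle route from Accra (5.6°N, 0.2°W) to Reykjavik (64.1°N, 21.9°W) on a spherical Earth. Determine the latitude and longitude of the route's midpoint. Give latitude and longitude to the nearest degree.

≈ 35°N, 7°W

Convert each endpoint to a unit vector on the sphere (x = cos φ cos λ, y = cos φ sin λ, z = sin φ).
The central angle between the endpoints is δ = arccos(p₁·p₂) ≈ 1.057 rad (60.5°).
Interpolate at f = 1/2 with slerp weights a = sin((1−f)δ)/sin δ ≈ 0.579, b = sin(fδ)/sin δ ≈ 0.579.
p = a·p₁ + b·p₂ ≈ (0.811, -0.096, 0.577); φ = arcsin(p_z) ≈ 35.26°, λ = atan2(p_y, p_x) ≈ -6.78°.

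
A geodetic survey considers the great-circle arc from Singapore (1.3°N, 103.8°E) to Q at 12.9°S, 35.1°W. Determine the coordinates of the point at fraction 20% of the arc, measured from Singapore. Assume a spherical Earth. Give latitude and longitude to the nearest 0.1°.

≈ 7.0°S, 77.5°E

The haversine formula gives a central angle δ ≈ 2.403 rad (137.7°) between the endpoints.
Interpolate at f = 0.20 with slerp weights a = sin((1−f)δ)/sin δ ≈ 1.394, b = sin(fδ)/sin δ ≈ 0.687.
p = a·p₁ + b·p₂ ≈ (0.215, 0.969, -0.122); φ = arcsin(p_z) ≈ -6.99°, λ = atan2(p_y, p_x) ≈ 77.48°.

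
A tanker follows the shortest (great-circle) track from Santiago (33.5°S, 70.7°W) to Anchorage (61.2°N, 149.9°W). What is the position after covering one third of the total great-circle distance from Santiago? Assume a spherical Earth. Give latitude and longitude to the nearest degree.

≈ 0°N, 89°W

From cos δ = sin φ₁ sin φ₂ + cos φ₁ cos φ₂ cos Δλ, the central angle is δ ≈ 1.991 rad (114.1°).
Interpolate at f = 1/3 with slerp weights a = sin((1−f)δ)/sin δ ≈ 1.063, b = sin(fδ)/sin δ ≈ 0.675.
p = a·p₁ + b·p₂ ≈ (0.012, -1.000, 0.005); φ = arcsin(p_z) ≈ 0.27°, λ = atan2(p_y, p_x) ≈ -89.33°.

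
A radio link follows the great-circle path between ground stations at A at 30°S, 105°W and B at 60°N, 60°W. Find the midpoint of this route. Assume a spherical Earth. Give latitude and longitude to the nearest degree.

≈ 16°N, 89°W

Write both endpoints as unit vectors p₁, p₂ with components (cos φ cos λ, cos φ sin λ, sin φ).
The central angle between the endpoints is δ = arccos(p₁·p₂) ≈ 1.698 rad (97.3°).
Interpolate at f = 1/2 with slerp weights a = sin((1−f)δ)/sin δ ≈ 0.757, b = sin(fδ)/sin δ ≈ 0.757.
p = a·p₁ + b·p₂ ≈ (0.020, -0.961, 0.277); φ = arcsin(p_z) ≈ 16.08°, λ = atan2(p_y, p_x) ≈ -88.83°.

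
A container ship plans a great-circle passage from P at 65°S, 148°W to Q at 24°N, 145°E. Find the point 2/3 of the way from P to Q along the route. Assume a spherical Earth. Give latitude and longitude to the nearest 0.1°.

The haversine formula gives a central angle δ ≈ 1.790 rad (102.6°) between the endpoints.
Interpolate at f = 2/3 with slerp weights a = sin((1−f)δ)/sin δ ≈ 0.576, b = sin(fδ)/sin δ ≈ 0.953.
p = a·p₁ + b·p₂ ≈ (-0.919, 0.370, -0.134); φ = arcsin(p_z) ≈ -7.72°, λ = atan2(p_y, p_x) ≈ 158.06°.

≈ 7.7°S, 158.1°E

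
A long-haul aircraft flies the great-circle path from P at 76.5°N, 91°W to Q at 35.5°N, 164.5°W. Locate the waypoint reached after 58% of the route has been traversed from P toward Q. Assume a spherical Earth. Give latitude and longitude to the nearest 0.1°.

The haversine formula gives a central angle δ ≈ 0.904 rad (51.8°) between the endpoints.
Interpolate at f = 0.58 with slerp weights a = sin((1−f)δ)/sin δ ≈ 0.472, b = sin(fδ)/sin δ ≈ 0.637.
p = a·p₁ + b·p₂ ≈ (-0.502, -0.249, 0.829); φ = arcsin(p_z) ≈ 55.95°, λ = atan2(p_y, p_x) ≈ -153.63°.

≈ 55.9°N, 153.6°W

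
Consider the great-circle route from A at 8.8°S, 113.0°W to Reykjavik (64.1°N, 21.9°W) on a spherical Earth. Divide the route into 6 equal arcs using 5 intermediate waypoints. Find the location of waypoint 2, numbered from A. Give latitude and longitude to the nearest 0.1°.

≈ 20.6°N, 98.2°W

Convert each endpoint to a unit vector on the sphere (x = cos φ cos λ, y = cos φ sin λ, z = sin φ).
The central angle between the endpoints is δ = arccos(p₁·p₂) ≈ 1.717 rad (98.4°).
Interpolate at f = 2/6 with slerp weights a = sin((1−f)δ)/sin δ ≈ 0.920, b = sin(fδ)/sin δ ≈ 0.548.
p = a·p₁ + b·p₂ ≈ (-0.134, -0.927, 0.352); φ = arcsin(p_z) ≈ 20.59°, λ = atan2(p_y, p_x) ≈ -98.20°.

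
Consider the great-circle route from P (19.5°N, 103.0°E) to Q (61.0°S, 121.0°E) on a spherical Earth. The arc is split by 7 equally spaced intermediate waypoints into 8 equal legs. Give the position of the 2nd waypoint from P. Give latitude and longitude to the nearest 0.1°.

From cos δ = sin φ₁ sin φ₂ + cos φ₁ cos φ₂ cos Δλ, the central angle is δ ≈ 1.428 rad (81.8°).
Interpolate at f = 2/8 with slerp weights a = sin((1−f)δ)/sin δ ≈ 0.887, b = sin(fδ)/sin δ ≈ 0.353.
p = a·p₁ + b·p₂ ≈ (-0.276, 0.961, -0.013); φ = arcsin(p_z) ≈ -0.73°, λ = atan2(p_y, p_x) ≈ 106.03°.

≈ (0.7°S, 106.0°E)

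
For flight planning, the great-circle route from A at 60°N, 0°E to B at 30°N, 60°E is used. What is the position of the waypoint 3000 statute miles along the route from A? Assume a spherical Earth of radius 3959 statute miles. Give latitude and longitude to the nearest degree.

≈ 35°N, 56°E

Write both endpoints as unit vectors p₁, p₂ with components (cos φ cos λ, cos φ sin λ, sin φ).
The central angle between the endpoints is δ = arccos(p₁·p₂) ≈ 0.864 rad (49.5°). The total great-circle distance is δ·R ≈ 0.864 × 3959 ≈ 3420 mi, so the target fraction is f = 3000/3420 ≈ 0.877.
Interpolate at f ≈ 0.877 with slerp weights a = sin((1−f)δ)/sin δ ≈ 0.139, b = sin(fδ)/sin δ ≈ 0.904.
p = a·p₁ + b·p₂ ≈ (0.461, 0.678, 0.573); φ = arcsin(p_z) ≈ 34.93°, λ = atan2(p_y, p_x) ≈ 55.78°.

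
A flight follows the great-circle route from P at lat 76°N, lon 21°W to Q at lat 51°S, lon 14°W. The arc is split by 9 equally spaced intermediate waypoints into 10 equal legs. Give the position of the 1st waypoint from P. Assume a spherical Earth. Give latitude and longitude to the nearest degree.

Write both endpoints as unit vectors p₁, p₂ with components (cos φ cos λ, cos φ sin λ, sin φ).
The central angle between the endpoints is δ = arccos(p₁·p₂) ≈ 2.218 rad (127.1°).
Interpolate at f = 1/10 with slerp weights a = sin((1−f)δ)/sin δ ≈ 1.142, b = sin(fδ)/sin δ ≈ 0.276.
p = a·p₁ + b·p₂ ≈ (0.426, -0.141, 0.894); φ = arcsin(p_z) ≈ 63.32°, λ = atan2(p_y, p_x) ≈ -18.30°.

≈ lat 63°N, lon 18°W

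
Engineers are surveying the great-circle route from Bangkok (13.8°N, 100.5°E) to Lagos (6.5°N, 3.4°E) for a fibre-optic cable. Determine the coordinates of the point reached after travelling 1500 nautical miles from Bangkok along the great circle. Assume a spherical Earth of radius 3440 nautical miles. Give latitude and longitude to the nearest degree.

≈ 16°N, 75°E

Convert each endpoint to a unit vector on the sphere (x = cos φ cos λ, y = cos φ sin λ, z = sin φ).
The central angle between the endpoints is δ = arccos(p₁·p₂) ≈ 1.663 rad (95.3°). The total great-circle distance is δ·R ≈ 1.663 × 3440 ≈ 5721 nmi, so the target fraction is f = 1500/5721 ≈ 0.262.
Interpolate at f ≈ 0.262 with slerp weights a = sin((1−f)δ)/sin δ ≈ 0.946, b = sin(fδ)/sin δ ≈ 0.424.
p = a·p₁ + b·p₂ ≈ (0.253, 0.928, 0.274); φ = arcsin(p_z) ≈ 15.88°, λ = atan2(p_y, p_x) ≈ 74.73°.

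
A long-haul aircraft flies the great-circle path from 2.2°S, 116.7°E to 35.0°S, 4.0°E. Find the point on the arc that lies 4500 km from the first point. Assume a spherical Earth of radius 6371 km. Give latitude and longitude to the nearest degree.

From cos δ = sin φ₁ sin φ₂ + cos φ₁ cos φ₂ cos Δλ, the central angle is δ ≈ 1.869 rad (107.1°). The total great-circle distance is δ·R ≈ 1.869 × 6371 ≈ 11908 km, so the target fraction is f = 4500/11908 ≈ 0.378.
Interpolate at f ≈ 0.378 with slerp weights a = sin((1−f)δ)/sin δ ≈ 0.960, b = sin(fδ)/sin δ ≈ 0.679.
p = a·p₁ + b·p₂ ≈ (0.124, 0.896, -0.426); φ = arcsin(p_z) ≈ -25.24°, λ = atan2(p_y, p_x) ≈ 82.14°.

≈ 25°S, 82°E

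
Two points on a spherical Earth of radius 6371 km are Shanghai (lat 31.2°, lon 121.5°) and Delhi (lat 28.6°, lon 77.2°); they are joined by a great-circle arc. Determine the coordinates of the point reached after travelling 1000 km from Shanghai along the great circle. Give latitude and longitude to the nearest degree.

Write both endpoints as unit vectors p₁, p₂ with components (cos φ cos λ, cos φ sin λ, sin φ).
The central angle between the endpoints is δ = arccos(p₁·p₂) ≈ 0.667 rad (38.2°). The total great-circle distance is δ·R ≈ 0.667 × 6371 ≈ 4252 km, so the target fraction is f = 1000/4252 ≈ 0.235.
Interpolate at f ≈ 0.235 with slerp weights a = sin((1−f)δ)/sin δ ≈ 0.789, b = sin(fδ)/sin δ ≈ 0.253.
p = a·p₁ + b·p₂ ≈ (-0.304, 0.792, 0.530); φ = arcsin(p_z) ≈ 31.99°, λ = atan2(p_y, p_x) ≈ 110.98°.

≈ lat 32°, lon 111°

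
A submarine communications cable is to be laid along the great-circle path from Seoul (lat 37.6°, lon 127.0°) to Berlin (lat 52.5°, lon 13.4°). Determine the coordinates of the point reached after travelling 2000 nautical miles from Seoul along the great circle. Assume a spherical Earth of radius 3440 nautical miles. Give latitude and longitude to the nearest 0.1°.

≈ lat 59.7°, lon 87.6°

Convert each endpoint to a unit vector on the sphere (x = cos φ cos λ, y = cos φ sin λ, z = sin φ).
The central angle between the endpoints is δ = arccos(p₁·p₂) ≈ 1.276 rad (73.1°). The total great-circle distance is δ·R ≈ 1.276 × 3440 ≈ 4388 nmi, so the target fraction is f = 2000/4388 ≈ 0.456.
Interpolate at f ≈ 0.456 with slerp weights a = sin((1−f)δ)/sin δ ≈ 0.669, b = sin(fδ)/sin δ ≈ 0.574.
p = a·p₁ + b·p₂ ≈ (0.021, 0.504, 0.863); φ = arcsin(p_z) ≈ 59.70°, λ = atan2(p_y, p_x) ≈ 87.60°.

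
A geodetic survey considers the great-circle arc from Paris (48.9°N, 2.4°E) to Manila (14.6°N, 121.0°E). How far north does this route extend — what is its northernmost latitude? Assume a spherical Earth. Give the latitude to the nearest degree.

≈ 56°N

The great circle lies in the plane with unit normal n̂ = (p₁ × p₂)/|p₁ × p₂|.
Here n̂_z ≈ +0.562; the vertex latitude is φ_max = arccos|n̂_z| ≈ 55.8°.
Check via Clairaut: cos φ_max = |cos φ₁| · sin C = cos(48.9°)·sin(58.8°) ≈ 0.562, again giving ≈ 55.8°.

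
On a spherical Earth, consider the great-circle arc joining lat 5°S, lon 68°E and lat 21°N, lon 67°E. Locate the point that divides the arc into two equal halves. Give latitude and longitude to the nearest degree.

≈ lat 8°N, lon 68°E

The haversine formula gives a central angle δ ≈ 0.454 rad (26.0°) between the endpoints.
Interpolate at f = 1/2 with slerp weights a = sin((1−f)δ)/sin δ ≈ 0.513, b = sin(fδ)/sin δ ≈ 0.513.
p = a·p₁ + b·p₂ ≈ (0.379, 0.915, 0.139); φ = arcsin(p_z) ≈ 8.00°, λ = atan2(p_y, p_x) ≈ 67.52°.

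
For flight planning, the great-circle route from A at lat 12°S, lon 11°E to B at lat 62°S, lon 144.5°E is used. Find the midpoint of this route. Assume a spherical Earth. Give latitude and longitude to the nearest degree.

Convert each endpoint to a unit vector on the sphere (x = cos φ cos λ, y = cos φ sin λ, z = sin φ).
The central angle between the endpoints is δ = arccos(p₁·p₂) ≈ 1.704 rad (97.6°).
Interpolate at f = 1/2 with slerp weights a = sin((1−f)δ)/sin δ ≈ 0.759, b = sin(fδ)/sin δ ≈ 0.759.
p = a·p₁ + b·p₂ ≈ (0.439, 0.349, -0.828); φ = arcsin(p_z) ≈ -55.91°, λ = atan2(p_y, p_x) ≈ 38.47°.

≈ lat 56°S, lon 38°E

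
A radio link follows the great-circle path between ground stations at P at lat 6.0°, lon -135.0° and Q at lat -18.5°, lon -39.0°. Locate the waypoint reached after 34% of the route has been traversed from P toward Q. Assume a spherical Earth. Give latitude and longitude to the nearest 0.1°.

Write both endpoints as unit vectors p₁, p₂ with components (cos φ cos λ, cos φ sin λ, sin φ).
The central angle between the endpoints is δ = arccos(p₁·p₂) ≈ 1.703 rad (97.6°).
Interpolate at f = 0.34 with slerp weights a = sin((1−f)δ)/sin δ ≈ 0.910, b = sin(fδ)/sin δ ≈ 0.552.
p = a·p₁ + b·p₂ ≈ (-0.233, -0.969, -0.080); φ = arcsin(p_z) ≈ -4.59°, λ = atan2(p_y, p_x) ≈ -103.51°.

≈ lat -4.6°, lon -103.5°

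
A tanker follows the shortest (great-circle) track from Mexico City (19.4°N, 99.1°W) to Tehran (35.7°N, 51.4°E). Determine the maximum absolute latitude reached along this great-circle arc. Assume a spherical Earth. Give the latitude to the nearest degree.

The great circle lies in the plane with unit normal n̂ = (p₁ × p₂)/|p₁ × p₂|.
Here n̂_z ≈ +0.428; the vertex latitude is φ_max = arccos|n̂_z| ≈ 64.7°.

≈ 65°N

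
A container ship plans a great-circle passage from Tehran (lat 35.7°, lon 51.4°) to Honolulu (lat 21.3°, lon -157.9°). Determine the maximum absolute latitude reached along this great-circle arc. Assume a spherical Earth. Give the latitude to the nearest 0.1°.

The great circle lies in the plane with unit normal n̂ = (p₁ × p₂)/|p₁ × p₂|.
Here n̂_z ≈ +0.414; the vertex latitude is φ_max = arccos|n̂_z| ≈ 65.5°.

≈ 65.5°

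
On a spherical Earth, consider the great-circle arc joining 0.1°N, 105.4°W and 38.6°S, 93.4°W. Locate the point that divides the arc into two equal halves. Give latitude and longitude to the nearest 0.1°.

Convert each endpoint to a unit vector on the sphere (x = cos φ cos λ, y = cos φ sin λ, z = sin φ).
The central angle between the endpoints is δ = arccos(p₁·p₂) ≈ 0.702 rad (40.2°).
Interpolate at f = 1/2 with slerp weights a = sin((1−f)δ)/sin δ ≈ 0.532, b = sin(fδ)/sin δ ≈ 0.532.
p = a·p₁ + b·p₂ ≈ (-0.166, -0.929, -0.331); φ = arcsin(p_z) ≈ -19.35°, λ = atan2(p_y, p_x) ≈ -100.14°.

≈ 19.3°S, 100.1°W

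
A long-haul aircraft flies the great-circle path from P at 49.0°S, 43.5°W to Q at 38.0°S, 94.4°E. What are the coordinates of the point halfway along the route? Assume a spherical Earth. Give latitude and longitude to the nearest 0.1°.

Convert each endpoint to a unit vector on the sphere (x = cos φ cos λ, y = cos φ sin λ, z = sin φ).
The central angle between the endpoints is δ = arccos(p₁·p₂) ≈ 1.490 rad (85.4°).
Interpolate at f = 1/2 with slerp weights a = sin((1−f)δ)/sin δ ≈ 0.680, b = sin(fδ)/sin δ ≈ 0.680.
p = a·p₁ + b·p₂ ≈ (0.283, 0.227, -0.932); φ = arcsin(p_z) ≈ -68.74°, λ = atan2(p_y, p_x) ≈ 38.81°.

≈ 68.7°S, 38.8°E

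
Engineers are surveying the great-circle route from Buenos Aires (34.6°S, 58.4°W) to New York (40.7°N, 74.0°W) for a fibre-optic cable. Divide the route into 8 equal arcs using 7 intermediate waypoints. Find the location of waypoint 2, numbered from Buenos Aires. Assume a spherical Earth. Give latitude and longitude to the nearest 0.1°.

≈ 15.8°S, 62.5°W

Write both endpoints as unit vectors p₁, p₂ with components (cos φ cos λ, cos φ sin λ, sin φ).
The central angle between the endpoints is δ = arccos(p₁·p₂) ≈ 1.338 rad (76.7°).
Interpolate at f = 2/8 with slerp weights a = sin((1−f)δ)/sin δ ≈ 0.867, b = sin(fδ)/sin δ ≈ 0.337.
p = a·p₁ + b·p₂ ≈ (0.444, -0.854, -0.272); φ = arcsin(p_z) ≈ -15.79°, λ = atan2(p_y, p_x) ≈ -62.50°.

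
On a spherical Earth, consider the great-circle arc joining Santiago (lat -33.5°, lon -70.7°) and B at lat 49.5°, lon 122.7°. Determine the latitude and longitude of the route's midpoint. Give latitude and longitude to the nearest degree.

Write both endpoints as unit vectors p₁, p₂ with components (cos φ cos λ, cos φ sin λ, sin φ).
The central angle between the endpoints is δ = arccos(p₁·p₂) ≈ 2.813 rad (161.2°).
Interpolate at f = 1/2 with slerp weights a = sin((1−f)δ)/sin δ ≈ 3.058, b = sin(fδ)/sin δ ≈ 3.058.
p = a·p₁ + b·p₂ ≈ (-0.230, -0.735, 0.637); φ = arcsin(p_z) ≈ 39.60°, λ = atan2(p_y, p_x) ≈ -107.37°.

≈ lat 40°, lon -107°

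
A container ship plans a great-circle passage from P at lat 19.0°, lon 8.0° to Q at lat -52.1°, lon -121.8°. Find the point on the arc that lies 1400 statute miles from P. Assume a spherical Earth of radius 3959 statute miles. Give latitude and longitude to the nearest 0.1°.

Convert each endpoint to a unit vector on the sphere (x = cos φ cos λ, y = cos φ sin λ, z = sin φ).
The central angle between the endpoints is δ = arccos(p₁·p₂) ≈ 2.251 rad (129.0°). The total great-circle distance is δ·R ≈ 2.251 × 3959 ≈ 8910 mi, so the target fraction is f = 1400/8910 ≈ 0.157.
Interpolate at f ≈ 0.157 with slerp weights a = sin((1−f)δ)/sin δ ≈ 1.218, b = sin(fδ)/sin δ ≈ 0.445.
p = a·p₁ + b·p₂ ≈ (0.996, -0.072, 0.045); φ = arcsin(p_z) ≈ 2.59°, λ = atan2(p_y, p_x) ≈ -4.14°.

≈ lat 2.6°, lon -4.1°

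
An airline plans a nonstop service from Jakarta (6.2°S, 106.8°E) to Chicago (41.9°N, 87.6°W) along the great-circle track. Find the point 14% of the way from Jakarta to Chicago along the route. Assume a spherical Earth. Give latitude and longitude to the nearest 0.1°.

≈ 12.8°N, 112.8°E

Write both endpoints as unit vectors p₁, p₂ with components (cos φ cos λ, cos φ sin λ, sin φ).
The central angle between the endpoints is δ = arccos(p₁·p₂) ≈ 2.480 rad (142.1°).
Interpolate at f = 0.14 with slerp weights a = sin((1−f)δ)/sin δ ≈ 1.377, b = sin(fδ)/sin δ ≈ 0.554.
p = a·p₁ + b·p₂ ≈ (-0.378, 0.899, 0.221); φ = arcsin(p_z) ≈ 12.77°, λ = atan2(p_y, p_x) ≈ 112.83°.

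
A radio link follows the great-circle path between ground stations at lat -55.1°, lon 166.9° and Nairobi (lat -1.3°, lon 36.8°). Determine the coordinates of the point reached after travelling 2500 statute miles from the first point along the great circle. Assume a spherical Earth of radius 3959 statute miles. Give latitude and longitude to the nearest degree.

Convert each endpoint to a unit vector on the sphere (x = cos φ cos λ, y = cos φ sin λ, z = sin φ).
The central angle between the endpoints is δ = arccos(p₁·p₂) ≈ 1.928 rad (110.5°). The total great-circle distance is δ·R ≈ 1.928 × 3959 ≈ 7634 mi, so the target fraction is f = 2500/7634 ≈ 0.327.
Interpolate at f ≈ 0.327 with slerp weights a = sin((1−f)δ)/sin δ ≈ 1.028, b = sin(fδ)/sin δ ≈ 0.630.
p = a·p₁ + b·p₂ ≈ (-0.068, 0.511, -0.857); φ = arcsin(p_z) ≈ -58.99°, λ = atan2(p_y, p_x) ≈ 97.61°.

≈ lat -59°, lon 98°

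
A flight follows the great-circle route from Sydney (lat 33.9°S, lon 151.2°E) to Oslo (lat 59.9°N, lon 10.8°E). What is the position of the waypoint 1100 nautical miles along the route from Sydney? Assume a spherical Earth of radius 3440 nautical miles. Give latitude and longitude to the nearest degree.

Write both endpoints as unit vectors p₁, p₂ with components (cos φ cos λ, cos φ sin λ, sin φ).
The central angle between the endpoints is δ = arccos(p₁·p₂) ≈ 2.504 rad (143.4°). The total great-circle distance is δ·R ≈ 2.504 × 3440 ≈ 8612 nmi, so the target fraction is f = 1100/8612 ≈ 0.128.
Interpolate at f ≈ 0.128 with slerp weights a = sin((1−f)δ)/sin δ ≈ 1.373, b = sin(fδ)/sin δ ≈ 0.528.
p = a·p₁ + b·p₂ ≈ (-0.739, 0.599, -0.309); φ = arcsin(p_z) ≈ -18.02°, λ = atan2(p_y, p_x) ≈ 140.98°.

≈ lat 18°S, lon 141°E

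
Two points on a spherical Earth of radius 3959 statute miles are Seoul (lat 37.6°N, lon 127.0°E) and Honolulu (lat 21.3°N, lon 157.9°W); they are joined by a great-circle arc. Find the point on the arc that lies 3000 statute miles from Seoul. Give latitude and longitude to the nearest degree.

Write both endpoints as unit vectors p₁, p₂ with components (cos φ cos λ, cos φ sin λ, sin φ).
The central angle between the endpoints is δ = arccos(p₁·p₂) ≈ 1.147 rad (65.7°). The total great-circle distance is δ·R ≈ 1.147 × 3959 ≈ 4540 mi, so the target fraction is f = 3000/4540 ≈ 0.661.
Interpolate at f ≈ 0.661 with slerp weights a = sin((1−f)δ)/sin δ ≈ 0.416, b = sin(fδ)/sin δ ≈ 0.754.
p = a·p₁ + b·p₂ ≈ (-0.849, -0.001, 0.528); φ = arcsin(p_z) ≈ 31.86°, λ = atan2(p_y, p_x) ≈ -179.93°.

≈ lat 32°N, lon 180°E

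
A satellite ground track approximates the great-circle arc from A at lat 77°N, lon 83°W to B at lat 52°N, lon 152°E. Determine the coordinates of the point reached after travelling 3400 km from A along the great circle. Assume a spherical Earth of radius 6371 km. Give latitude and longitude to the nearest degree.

From cos δ = sin φ₁ sin φ₂ + cos φ₁ cos φ₂ cos Δλ, the central angle is δ ≈ 0.812 rad (46.5°). The total great-circle distance is δ·R ≈ 0.812 × 6371 ≈ 5170 km, so the target fraction is f = 3400/5170 ≈ 0.658.
Interpolate at f ≈ 0.658 with slerp weights a = sin((1−f)δ)/sin δ ≈ 0.378, b = sin(fδ)/sin δ ≈ 0.701.
p = a·p₁ + b·p₂ ≈ (-0.371, 0.118, 0.921); φ = arcsin(p_z) ≈ 67.09°, λ = atan2(p_y, p_x) ≈ 162.31°.

≈ lat 67°N, lon 162°E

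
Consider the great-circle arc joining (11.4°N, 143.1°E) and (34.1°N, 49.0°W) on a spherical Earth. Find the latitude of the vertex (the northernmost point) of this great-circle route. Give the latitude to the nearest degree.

The great circle lies in the plane with unit normal n̂ = (p₁ × p₂)/|p₁ × p₂|.
Here n̂_z ≈ +0.233; the vertex latitude is φ_max = arccos|n̂_z| ≈ 76.5°.
Check via Clairaut: cos φ_max = |cos φ₁| · sin C = cos(11.4°)·sin(13.7°) ≈ 0.233, again giving ≈ 76.5°.

≈ 77°N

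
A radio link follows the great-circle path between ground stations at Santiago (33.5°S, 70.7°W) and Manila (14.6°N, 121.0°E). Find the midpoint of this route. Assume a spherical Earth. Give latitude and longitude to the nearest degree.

Convert each endpoint to a unit vector on the sphere (x = cos φ cos λ, y = cos φ sin λ, z = sin φ).
The central angle between the endpoints is δ = arccos(p₁·p₂) ≈ 2.763 rad (158.3°).
Interpolate at f = 1/2 with slerp weights a = sin((1−f)δ)/sin δ ≈ 2.660, b = sin(fδ)/sin δ ≈ 2.660.
p = a·p₁ + b·p₂ ≈ (-0.593, 0.113, -0.798); φ = arcsin(p_z) ≈ -52.90°, λ = atan2(p_y, p_x) ≈ 169.21°.

≈ 53°S, 169°E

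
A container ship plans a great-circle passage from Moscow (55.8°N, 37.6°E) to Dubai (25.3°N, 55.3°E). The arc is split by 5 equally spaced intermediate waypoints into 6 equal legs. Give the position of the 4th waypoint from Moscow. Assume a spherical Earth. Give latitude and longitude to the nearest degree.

The haversine formula gives a central angle δ ≈ 0.578 rad (33.1°) between the endpoints.
Interpolate at f = 4/6 with slerp weights a = sin((1−f)δ)/sin δ ≈ 0.350, b = sin(fδ)/sin δ ≈ 0.688.
p = a·p₁ + b·p₂ ≈ (0.510, 0.632, 0.584); φ = arcsin(p_z) ≈ 35.72°, λ = atan2(p_y, p_x) ≈ 51.07°.

≈ 36°N, 51°E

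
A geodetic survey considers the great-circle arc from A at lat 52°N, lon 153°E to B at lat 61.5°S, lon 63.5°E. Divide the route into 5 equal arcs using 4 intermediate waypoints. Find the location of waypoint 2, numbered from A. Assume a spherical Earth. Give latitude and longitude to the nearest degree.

≈ lat 6°N, lon 121°E

Write both endpoints as unit vectors p₁, p₂ with components (cos φ cos λ, cos φ sin λ, sin φ).
The central angle between the endpoints is δ = arccos(p₁·p₂) ≈ 2.332 rad (133.6°).
Interpolate at f = 2/5 with slerp weights a = sin((1−f)δ)/sin δ ≈ 1.361, b = sin(fδ)/sin δ ≈ 1.110.
p = a·p₁ + b·p₂ ≈ (-0.510, 0.854, 0.097); φ = arcsin(p_z) ≈ 5.59°, λ = atan2(p_y, p_x) ≈ 120.85°.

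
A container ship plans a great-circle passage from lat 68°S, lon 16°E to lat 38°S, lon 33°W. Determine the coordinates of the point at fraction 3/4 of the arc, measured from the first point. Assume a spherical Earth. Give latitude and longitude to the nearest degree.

≈ lat 47°S, lon 27°W

Convert each endpoint to a unit vector on the sphere (x = cos φ cos λ, y = cos φ sin λ, z = sin φ).
The central angle between the endpoints is δ = arccos(p₁·p₂) ≈ 0.701 rad (40.1°).
Interpolate at f = 3/4 with slerp weights a = sin((1−f)δ)/sin δ ≈ 0.270, b = sin(fδ)/sin δ ≈ 0.778.
p = a·p₁ + b·p₂ ≈ (0.612, -0.306, -0.730); φ = arcsin(p_z) ≈ -46.86°, λ = atan2(p_y, p_x) ≈ -26.58°.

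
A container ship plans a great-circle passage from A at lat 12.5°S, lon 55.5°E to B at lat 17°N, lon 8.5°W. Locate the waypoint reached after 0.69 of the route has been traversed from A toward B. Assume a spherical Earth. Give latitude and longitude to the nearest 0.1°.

Write both endpoints as unit vectors p₁, p₂ with components (cos φ cos λ, cos φ sin λ, sin φ).
The central angle between the endpoints is δ = arccos(p₁·p₂) ≈ 1.217 rad (69.8°).
Interpolate at f = 0.69 with slerp weights a = sin((1−f)δ)/sin δ ≈ 0.393, b = sin(fδ)/sin δ ≈ 0.794.
p = a·p₁ + b·p₂ ≈ (0.968, 0.204, 0.147); φ = arcsin(p_z) ≈ 8.46°, λ = atan2(p_y, p_x) ≈ 11.89°.

≈ lat 8.5°N, lon 11.9°E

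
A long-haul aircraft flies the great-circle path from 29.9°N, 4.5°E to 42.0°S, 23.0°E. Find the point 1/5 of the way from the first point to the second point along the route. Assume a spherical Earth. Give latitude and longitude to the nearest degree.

Convert each endpoint to a unit vector on the sphere (x = cos φ cos λ, y = cos φ sin λ, z = sin φ).
The central angle between the endpoints is δ = arccos(p₁·p₂) ≈ 1.290 rad (73.9°).
Interpolate at f = 1/5 with slerp weights a = sin((1−f)δ)/sin δ ≈ 0.893, b = sin(fδ)/sin δ ≈ 0.266.
p = a·p₁ + b·p₂ ≈ (0.954, 0.138, 0.268); φ = arcsin(p_z) ≈ 15.52°, λ = atan2(p_y, p_x) ≈ 8.23°.

≈ 16°N, 8°E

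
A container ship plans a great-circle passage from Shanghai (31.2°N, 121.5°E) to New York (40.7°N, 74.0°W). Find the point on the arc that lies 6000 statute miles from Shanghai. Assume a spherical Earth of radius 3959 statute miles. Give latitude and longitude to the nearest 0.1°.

≈ 59.7°N, 83.2°W

Write both endpoints as unit vectors p₁, p₂ with components (cos φ cos λ, cos φ sin λ, sin φ).
The central angle between the endpoints is δ = arccos(p₁·p₂) ≈ 1.862 rad (106.7°). The total great-circle distance is δ·R ≈ 1.862 × 3959 ≈ 7372 mi, so the target fraction is f = 6000/7372 ≈ 0.814.
Interpolate at f ≈ 0.814 with slerp weights a = sin((1−f)δ)/sin δ ≈ 0.354, b = sin(fδ)/sin δ ≈ 1.042.
p = a·p₁ + b·p₂ ≈ (0.059, -0.501, 0.863); φ = arcsin(p_z) ≈ 59.69°, λ = atan2(p_y, p_x) ≈ -83.24°.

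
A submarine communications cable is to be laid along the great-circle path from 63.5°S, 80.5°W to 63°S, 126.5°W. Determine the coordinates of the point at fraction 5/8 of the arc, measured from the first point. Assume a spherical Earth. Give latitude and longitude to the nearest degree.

≈ 65°S, 110°W

Write both endpoints as unit vectors p₁, p₂ with components (cos φ cos λ, cos φ sin λ, sin φ).
The central angle between the endpoints is δ = arccos(p₁·p₂) ≈ 0.354 rad (20.3°).
Interpolate at f = 5/8 with slerp weights a = sin((1−f)δ)/sin δ ≈ 0.382, b = sin(fδ)/sin δ ≈ 0.633.
p = a·p₁ + b·p₂ ≈ (-0.143, -0.399, -0.906); φ = arcsin(p_z) ≈ -64.92°, λ = atan2(p_y, p_x) ≈ -109.69°.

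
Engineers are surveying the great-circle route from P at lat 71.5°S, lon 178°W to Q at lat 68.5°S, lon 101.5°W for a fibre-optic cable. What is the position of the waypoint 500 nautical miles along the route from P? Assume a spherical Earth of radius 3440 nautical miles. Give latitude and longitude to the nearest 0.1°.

From cos δ = sin φ₁ sin φ₂ + cos φ₁ cos φ₂ cos Δλ, the central angle is δ ≈ 0.429 rad (24.6°). The total great-circle distance is δ·R ≈ 0.429 × 3440 ≈ 1475 nmi, so the target fraction is f = 500/1475 ≈ 0.339.
Interpolate at f ≈ 0.339 with slerp weights a = sin((1−f)δ)/sin δ ≈ 0.673, b = sin(fδ)/sin δ ≈ 0.348.
p = a·p₁ + b·p₂ ≈ (-0.239, -0.133, -0.962); φ = arcsin(p_z) ≈ -74.15°, λ = atan2(p_y, p_x) ≈ -150.96°.

≈ lat 74.2°S, lon 151.0°W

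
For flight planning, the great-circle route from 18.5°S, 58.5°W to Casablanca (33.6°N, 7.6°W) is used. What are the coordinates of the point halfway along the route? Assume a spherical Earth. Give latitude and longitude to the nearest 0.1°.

From cos δ = sin φ₁ sin φ₂ + cos φ₁ cos φ₂ cos Δλ, the central angle is δ ≈ 1.242 rad (71.2°).
Interpolate at f = 1/2 with slerp weights a = sin((1−f)δ)/sin δ ≈ 0.615, b = sin(fδ)/sin δ ≈ 0.615.
p = a·p₁ + b·p₂ ≈ (0.812, -0.565, 0.145); φ = arcsin(p_z) ≈ 8.35°, λ = atan2(p_y, p_x) ≈ -34.82°.

≈ 8.3°N, 34.8°W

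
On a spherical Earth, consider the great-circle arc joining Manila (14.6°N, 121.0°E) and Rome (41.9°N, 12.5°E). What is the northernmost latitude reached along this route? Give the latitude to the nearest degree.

The great circle lies in the plane with unit normal n̂ = (p₁ × p₂)/|p₁ × p₂|.
Here n̂_z ≈ -0.684; the vertex latitude is φ_max = arccos|n̂_z| ≈ 46.8°.
Check via Clairaut: cos φ_max = |cos φ₁| · sin C = cos(14.6°)·sin(45.0°) ≈ 0.684, again giving ≈ 46.8°.

≈ 47°N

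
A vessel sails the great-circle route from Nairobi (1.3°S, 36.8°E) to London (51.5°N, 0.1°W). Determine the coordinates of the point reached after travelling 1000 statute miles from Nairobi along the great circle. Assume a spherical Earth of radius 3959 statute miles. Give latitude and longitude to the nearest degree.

≈ 12°N, 31°E

The haversine formula gives a central angle δ ≈ 1.070 rad (61.3°) between the endpoints. The total great-circle distance is δ·R ≈ 1.070 × 3959 ≈ 4237 mi, so the target fraction is f = 1000/4237 ≈ 0.236.
Interpolate at f ≈ 0.236 with slerp weights a = sin((1−f)δ)/sin δ ≈ 0.832, b = sin(fδ)/sin δ ≈ 0.285.
p = a·p₁ + b·p₂ ≈ (0.843, 0.498, 0.204); φ = arcsin(p_z) ≈ 11.78°, λ = atan2(p_y, p_x) ≈ 30.56°.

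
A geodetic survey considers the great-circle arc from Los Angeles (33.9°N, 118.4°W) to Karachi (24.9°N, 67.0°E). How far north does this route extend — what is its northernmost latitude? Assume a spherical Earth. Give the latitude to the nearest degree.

≈ 85°N

The great circle lies in the plane with unit normal n̂ = (p₁ × p₂)/|p₁ × p₂|.
Here n̂_z ≈ -0.083; the vertex latitude is φ_max = arccos|n̂_z| ≈ 85.3°.
Check via Clairaut: cos φ_max = |cos φ₁| · sin C = cos(33.9°)·sin(5.7°) ≈ 0.083, again giving ≈ 85.3°.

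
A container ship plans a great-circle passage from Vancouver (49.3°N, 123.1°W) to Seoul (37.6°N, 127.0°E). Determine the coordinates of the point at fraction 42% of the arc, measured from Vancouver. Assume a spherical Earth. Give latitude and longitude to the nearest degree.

≈ 59°N, 175°W

From cos δ = sin φ₁ sin φ₂ + cos φ₁ cos φ₂ cos Δλ, the central angle is δ ≈ 1.280 rad (73.3°).
Interpolate at f = 0.42 with slerp weights a = sin((1−f)δ)/sin δ ≈ 0.706, b = sin(fδ)/sin δ ≈ 0.535.
p = a·p₁ + b·p₂ ≈ (-0.506, -0.047, 0.861); φ = arcsin(p_z) ≈ 59.44°, λ = atan2(p_y, p_x) ≈ -174.66°.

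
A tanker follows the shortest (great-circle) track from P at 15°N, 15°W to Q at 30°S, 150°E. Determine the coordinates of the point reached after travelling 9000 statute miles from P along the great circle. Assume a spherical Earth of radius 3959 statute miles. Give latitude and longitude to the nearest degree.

≈ 47°S, 119°E

Convert each endpoint to a unit vector on the sphere (x = cos φ cos λ, y = cos φ sin λ, z = sin φ).
The central angle between the endpoints is δ = arccos(p₁·p₂) ≈ 2.786 rad (159.6°). The total great-circle distance is δ·R ≈ 2.786 × 3959 ≈ 11030 mi, so the target fraction is f = 9000/11030 ≈ 0.816.
Interpolate at f ≈ 0.816 with slerp weights a = sin((1−f)δ)/sin δ ≈ 1.409, b = sin(fδ)/sin δ ≈ 2.192.
p = a·p₁ + b·p₂ ≈ (-0.330, 0.597, -0.731); φ = arcsin(p_z) ≈ -47.00°, λ = atan2(p_y, p_x) ≈ 118.91°.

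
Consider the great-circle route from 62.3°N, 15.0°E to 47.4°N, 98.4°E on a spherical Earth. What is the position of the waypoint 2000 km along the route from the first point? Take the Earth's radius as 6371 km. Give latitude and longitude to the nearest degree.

The haversine formula gives a central angle δ ≈ 0.812 rad (46.5°) between the endpoints. The total great-circle distance is δ·R ≈ 0.812 × 6371 ≈ 5175 km, so the target fraction is f = 2000/5175 ≈ 0.387.
Interpolate at f ≈ 0.387 with slerp weights a = sin((1−f)δ)/sin δ ≈ 0.658, b = sin(fδ)/sin δ ≈ 0.425.
p = a·p₁ + b·p₂ ≈ (0.254, 0.364, 0.896); φ = arcsin(p_z) ≈ 63.66°, λ = atan2(p_y, p_x) ≈ 55.14°.

≈ 64°N, 55°E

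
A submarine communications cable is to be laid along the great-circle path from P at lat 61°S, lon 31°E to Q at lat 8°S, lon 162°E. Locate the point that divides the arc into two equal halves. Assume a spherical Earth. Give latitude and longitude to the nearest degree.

From cos δ = sin φ₁ sin φ₂ + cos φ₁ cos φ₂ cos Δλ, the central angle is δ ≈ 1.765 rad (101.1°).
Interpolate at f = 1/2 with slerp weights a = sin((1−f)δ)/sin δ ≈ 0.787, b = sin(fδ)/sin δ ≈ 0.787.
p = a·p₁ + b·p₂ ≈ (-0.414, 0.437, -0.798); φ = arcsin(p_z) ≈ -52.95°, λ = atan2(p_y, p_x) ≈ 133.44°.

≈ lat 53°S, lon 133°E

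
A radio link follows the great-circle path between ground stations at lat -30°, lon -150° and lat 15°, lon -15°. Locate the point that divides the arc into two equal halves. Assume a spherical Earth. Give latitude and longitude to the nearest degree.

Convert each endpoint to a unit vector on the sphere (x = cos φ cos λ, y = cos φ sin λ, z = sin φ).
The central angle between the endpoints is δ = arccos(p₁·p₂) ≈ 2.376 rad (136.1°).
Interpolate at f = 1/2 with slerp weights a = sin((1−f)δ)/sin δ ≈ 1.338, b = sin(fδ)/sin δ ≈ 1.338.
p = a·p₁ + b·p₂ ≈ (0.245, -0.914, -0.323); φ = arcsin(p_z) ≈ -18.83°, λ = atan2(p_y, p_x) ≈ -75.00°.

≈ lat -19°, lon -75°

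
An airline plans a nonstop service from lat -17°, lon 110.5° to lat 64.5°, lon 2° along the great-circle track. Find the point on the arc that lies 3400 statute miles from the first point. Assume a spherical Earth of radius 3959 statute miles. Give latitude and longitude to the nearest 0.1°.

Convert each endpoint to a unit vector on the sphere (x = cos φ cos λ, y = cos φ sin λ, z = sin φ).
The central angle between the endpoints is δ = arccos(p₁·p₂) ≈ 1.976 rad (113.2°). The total great-circle distance is δ·R ≈ 1.976 × 3959 ≈ 7824 mi, so the target fraction is f = 3400/7824 ≈ 0.435.
Interpolate at f ≈ 0.435 with slerp weights a = sin((1−f)δ)/sin δ ≈ 0.978, b = sin(fδ)/sin δ ≈ 0.824.
p = a·p₁ + b·p₂ ≈ (0.027, 0.889, 0.458); φ = arcsin(p_z) ≈ 27.23°, λ = atan2(p_y, p_x) ≈ 88.27°.

≈ lat 27.2°, lon 88.3°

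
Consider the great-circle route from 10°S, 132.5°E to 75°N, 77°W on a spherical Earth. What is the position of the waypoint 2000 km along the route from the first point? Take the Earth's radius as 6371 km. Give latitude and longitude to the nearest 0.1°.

≈ 7.8°N, 135.0°E

Write both endpoints as unit vectors p₁, p₂ with components (cos φ cos λ, cos φ sin λ, sin φ).
The central angle between the endpoints is δ = arccos(p₁·p₂) ≈ 1.971 rad (112.9°). The total great-circle distance is δ·R ≈ 1.971 × 6371 ≈ 12557 km, so the target fraction is f = 2000/12557 ≈ 0.159.
Interpolate at f ≈ 0.159 with slerp weights a = sin((1−f)δ)/sin δ ≈ 1.082, b = sin(fδ)/sin δ ≈ 0.335.
p = a·p₁ + b·p₂ ≈ (-0.700, 0.701, 0.136); φ = arcsin(p_z) ≈ 7.82°, λ = atan2(p_y, p_x) ≈ 134.97°.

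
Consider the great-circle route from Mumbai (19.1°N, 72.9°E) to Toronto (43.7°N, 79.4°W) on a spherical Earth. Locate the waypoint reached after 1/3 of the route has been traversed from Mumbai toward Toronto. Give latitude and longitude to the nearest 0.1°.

From cos δ = sin φ₁ sin φ₂ + cos φ₁ cos φ₂ cos Δλ, the central angle is δ ≈ 1.959 rad (112.3°).
Interpolate at f = 1/3 with slerp weights a = sin((1−f)δ)/sin δ ≈ 1.043, b = sin(fδ)/sin δ ≈ 0.657.
p = a·p₁ + b·p₂ ≈ (0.377, 0.475, 0.795); φ = arcsin(p_z) ≈ 52.64°, λ = atan2(p_y, p_x) ≈ 51.58°.

≈ 52.6°N, 51.6°E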